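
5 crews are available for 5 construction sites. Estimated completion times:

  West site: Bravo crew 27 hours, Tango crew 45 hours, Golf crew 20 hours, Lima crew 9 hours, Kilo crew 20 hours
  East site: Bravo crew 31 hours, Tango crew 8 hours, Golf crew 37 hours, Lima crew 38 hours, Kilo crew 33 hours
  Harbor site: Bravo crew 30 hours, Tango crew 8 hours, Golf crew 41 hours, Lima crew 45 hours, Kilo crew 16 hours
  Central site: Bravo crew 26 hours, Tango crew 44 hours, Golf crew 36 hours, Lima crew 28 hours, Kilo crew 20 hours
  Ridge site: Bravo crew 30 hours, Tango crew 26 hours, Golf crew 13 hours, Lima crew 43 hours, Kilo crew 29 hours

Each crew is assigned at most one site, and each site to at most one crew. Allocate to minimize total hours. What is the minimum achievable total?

This is the linear assignment problem.
Optimal: Bravo crew→Central site (26 hours), Tango crew→East site (8 hours), Golf crew→Ridge site (13 hours), Lima crew→West site (9 hours), Kilo crew→Harbor site (16 hours) — total 26+8+13+9+16 = 72 hours.
Next-best assignment: Bravo crew→Harbor site, Tango crew→East site, Golf crew→Ridge site, Lima crew→West site, Kilo crew→Central site = 80 hours.
Swapping Tango crew↔Golf crew (Tango crew→Ridge site 26 hours, Golf crew→East site 37 hours) adds 42.
No other one-to-one assignment undercuts 72 hours.

Minimum total: 72 hours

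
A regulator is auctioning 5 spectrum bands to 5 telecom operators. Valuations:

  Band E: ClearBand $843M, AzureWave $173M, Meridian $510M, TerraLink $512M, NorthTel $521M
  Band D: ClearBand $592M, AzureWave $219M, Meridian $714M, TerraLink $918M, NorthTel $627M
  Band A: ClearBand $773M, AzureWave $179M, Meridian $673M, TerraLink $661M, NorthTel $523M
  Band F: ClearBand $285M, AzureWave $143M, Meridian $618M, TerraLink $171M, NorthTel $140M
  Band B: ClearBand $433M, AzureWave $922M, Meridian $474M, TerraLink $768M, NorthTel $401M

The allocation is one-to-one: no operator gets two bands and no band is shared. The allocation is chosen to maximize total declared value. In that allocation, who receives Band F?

Optimal: ClearBand→Band E ($843M), AzureWave→Band B ($922M), Meridian→Band F ($618M), TerraLink→Band D ($918M), NorthTel→Band A ($523M) — total 843+922+618+918+523 = $3824M.
Max-entry greedy (repeatedly take the single best remaining cell) gives $3496M, worse by 328.
Next-best assignment: ClearBand→Band A, AzureWave→Band B, Meridian→Band F, TerraLink→Band D, NorthTel→Band E = $3752M.
Meridian's own top band is Band D ($714M), but forcing Meridian→Band D and reassigning the rest optimally gives only $3280M — worse by 544.

Meridian receives Band F.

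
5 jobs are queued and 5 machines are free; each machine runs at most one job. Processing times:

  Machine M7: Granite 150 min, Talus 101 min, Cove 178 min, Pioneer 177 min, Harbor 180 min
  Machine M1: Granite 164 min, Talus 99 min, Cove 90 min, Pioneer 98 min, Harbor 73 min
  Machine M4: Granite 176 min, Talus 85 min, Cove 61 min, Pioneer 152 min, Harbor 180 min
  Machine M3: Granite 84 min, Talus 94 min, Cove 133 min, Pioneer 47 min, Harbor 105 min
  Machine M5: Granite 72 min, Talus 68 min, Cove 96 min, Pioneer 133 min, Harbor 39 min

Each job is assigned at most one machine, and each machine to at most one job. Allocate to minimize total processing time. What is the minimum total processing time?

Optimal: Granite→Machine M5 (72 min), Talus→Machine M7 (101 min), Cove→Machine M4 (61 min), Pioneer→Machine M3 (47 min), Harbor→Machine M1 (73 min) — total 72+101+61+47+73 = 354 min.
Min-entry greedy (repeatedly take the single cheapest remaining cell) gives 396 min, worse by 42.

Min total: 354 min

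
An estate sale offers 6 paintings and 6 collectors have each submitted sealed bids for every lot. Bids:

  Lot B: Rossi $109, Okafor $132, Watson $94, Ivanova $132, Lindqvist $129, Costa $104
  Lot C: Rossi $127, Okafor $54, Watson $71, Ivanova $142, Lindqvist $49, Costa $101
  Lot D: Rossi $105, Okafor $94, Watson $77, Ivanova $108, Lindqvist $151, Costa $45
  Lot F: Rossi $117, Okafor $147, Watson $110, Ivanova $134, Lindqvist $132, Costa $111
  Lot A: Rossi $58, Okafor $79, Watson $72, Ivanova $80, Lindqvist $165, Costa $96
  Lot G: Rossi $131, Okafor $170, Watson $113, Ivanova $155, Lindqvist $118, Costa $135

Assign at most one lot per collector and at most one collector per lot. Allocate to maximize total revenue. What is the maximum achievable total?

Max total: $796

Optimal: Rossi→Lot D ($105), Okafor→Lot G ($170), Watson→Lot F ($110), Ivanova→Lot C ($142), Lindqvist→Lot A ($165), Costa→Lot B ($104) — total 105+170+110+142+165+104 = $796.
Max-entry greedy (repeatedly take the single best remaining cell) gives $775, worse by 21.
No other one-to-one assignment exceeds $796.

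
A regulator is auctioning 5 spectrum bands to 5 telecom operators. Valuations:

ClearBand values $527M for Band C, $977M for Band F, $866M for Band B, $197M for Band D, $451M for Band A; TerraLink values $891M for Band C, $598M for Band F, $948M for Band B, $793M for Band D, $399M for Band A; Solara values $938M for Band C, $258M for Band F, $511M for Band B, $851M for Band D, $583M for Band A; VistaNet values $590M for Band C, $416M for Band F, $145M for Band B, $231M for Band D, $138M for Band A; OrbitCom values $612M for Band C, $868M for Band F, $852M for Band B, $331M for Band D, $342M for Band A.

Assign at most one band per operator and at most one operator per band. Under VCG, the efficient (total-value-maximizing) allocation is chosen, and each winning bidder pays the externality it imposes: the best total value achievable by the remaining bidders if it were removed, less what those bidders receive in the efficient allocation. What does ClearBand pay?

ClearBand pays $439M.

Efficient allocation: ClearBand→Band F ($977M), TerraLink→Band D ($793M), Solara→Band A ($583M), VistaNet→Band C ($590M), OrbitCom→Band B ($852M); total welfare W = $3795M.
ClearBand receives Band F at value $977M, so the others get W − 977 = $2818M.
Without ClearBand: best allocation of the remaining 4 bidders over all 5 bands is TerraLink→Band B ($948M), Solara→Band D ($851M), VistaNet→Band C ($590M), OrbitCom→Band F ($868M), total $3257M.
VCG payment = (others' best without ClearBand) − (others' welfare with ClearBand) = 3257 − 2818 = $439M.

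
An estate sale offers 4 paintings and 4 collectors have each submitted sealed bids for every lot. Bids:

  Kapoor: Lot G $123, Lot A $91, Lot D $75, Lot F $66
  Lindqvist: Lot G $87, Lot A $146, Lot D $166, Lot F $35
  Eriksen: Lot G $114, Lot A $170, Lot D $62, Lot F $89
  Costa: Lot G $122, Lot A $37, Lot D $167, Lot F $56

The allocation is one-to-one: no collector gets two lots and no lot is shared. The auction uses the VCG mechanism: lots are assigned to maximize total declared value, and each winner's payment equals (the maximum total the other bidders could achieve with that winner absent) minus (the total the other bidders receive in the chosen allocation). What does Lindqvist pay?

Lindqvist pays $81.

Efficient allocation: Kapoor→Lot G ($123), Lindqvist→Lot A ($146), Eriksen→Lot F ($89), Costa→Lot D ($167); total welfare W = $525.
Lindqvist receives Lot A at value $146, so the others get W − 146 = $379.
Without Lindqvist: best allocation of the remaining 3 bidders over all 4 lots is Kapoor→Lot G ($123), Eriksen→Lot A ($170), Costa→Lot D ($167), total $460.
VCG payment = (others' best without Lindqvist) − (others' welfare with Lindqvist) = 460 − 379 = $81.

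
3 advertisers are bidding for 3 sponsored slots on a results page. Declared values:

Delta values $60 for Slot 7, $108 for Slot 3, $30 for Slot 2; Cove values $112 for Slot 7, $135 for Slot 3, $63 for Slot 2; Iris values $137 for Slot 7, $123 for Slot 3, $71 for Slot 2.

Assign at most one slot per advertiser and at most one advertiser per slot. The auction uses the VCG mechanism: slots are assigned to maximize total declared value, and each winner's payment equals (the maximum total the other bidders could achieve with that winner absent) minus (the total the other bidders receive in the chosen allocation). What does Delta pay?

Delta pays $72.

Efficient allocation: Delta→Slot 3 ($108), Cove→Slot 2 ($63), Iris→Slot 7 ($137); total welfare W = $308.
Delta receives Slot 3 at value $108, so the others get W − 108 = $200.
Without Delta: best allocation of the remaining 2 bidders over all 3 slots is Cove→Slot 3 ($135), Iris→Slot 7 ($137), total $272.
VCG payment = (others' best without Delta) − (others' welfare with Delta) = 272 − 200 = $72.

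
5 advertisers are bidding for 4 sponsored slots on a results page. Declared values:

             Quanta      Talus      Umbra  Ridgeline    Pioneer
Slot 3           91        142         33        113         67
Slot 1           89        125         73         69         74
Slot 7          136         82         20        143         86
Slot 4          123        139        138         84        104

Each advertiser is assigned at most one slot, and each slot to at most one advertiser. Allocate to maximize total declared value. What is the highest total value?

Max total: $512

Optimal: Talus→Slot 3 ($142), Quanta→Slot 1 ($89), Ridgeline→Slot 7 ($143), Umbra→Slot 4 ($138) — total 142+89+143+138 = $512.
Row-greedy (each advertiser in turn takes its best remaining slot) gives $485, worse by 27.
Swapping Quanta↔Talus (Quanta→Slot 3 $91, Talus→Slot 1 $125) loses 15.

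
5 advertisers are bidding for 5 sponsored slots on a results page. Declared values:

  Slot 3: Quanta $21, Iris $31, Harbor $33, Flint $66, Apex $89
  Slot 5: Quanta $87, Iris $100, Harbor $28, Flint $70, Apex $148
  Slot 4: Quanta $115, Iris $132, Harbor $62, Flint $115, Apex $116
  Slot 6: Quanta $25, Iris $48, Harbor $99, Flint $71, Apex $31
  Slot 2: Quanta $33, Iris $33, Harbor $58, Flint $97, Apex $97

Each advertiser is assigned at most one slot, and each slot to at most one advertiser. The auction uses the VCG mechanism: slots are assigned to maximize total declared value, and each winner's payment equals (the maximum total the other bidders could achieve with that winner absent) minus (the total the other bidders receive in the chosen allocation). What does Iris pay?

Efficient allocation: Quanta→Slot 5 ($87), Iris→Slot 4 ($132), Harbor→Slot 6 ($99), Flint→Slot 2 ($97), Apex→Slot 3 ($89); total welfare W = $504.
Iris receives Slot 4 at value $132, so the others get W − 132 = $372.
Without Iris: best allocation of the remaining 4 bidders over all 5 slots is Quanta→Slot 4 ($115), Harbor→Slot 6 ($99), Flint→Slot 2 ($97), Apex→Slot 5 ($148), total $459.
VCG payment = (others' best without Iris) − (others' welfare with Iris) = 459 − 372 = $87.

Iris pays $87.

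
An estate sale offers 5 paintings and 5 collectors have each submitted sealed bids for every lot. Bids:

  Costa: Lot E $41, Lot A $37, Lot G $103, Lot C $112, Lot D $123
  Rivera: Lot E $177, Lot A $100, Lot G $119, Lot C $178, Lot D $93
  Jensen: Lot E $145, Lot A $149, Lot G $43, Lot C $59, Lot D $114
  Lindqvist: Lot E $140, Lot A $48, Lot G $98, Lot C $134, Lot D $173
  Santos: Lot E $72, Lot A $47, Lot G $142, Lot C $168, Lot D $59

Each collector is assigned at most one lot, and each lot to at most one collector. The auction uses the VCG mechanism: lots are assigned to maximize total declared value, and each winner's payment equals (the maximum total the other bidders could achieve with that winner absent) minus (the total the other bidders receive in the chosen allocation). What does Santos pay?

Efficient allocation: Costa→Lot G ($103), Rivera→Lot E ($177), Jensen→Lot A ($149), Lindqvist→Lot D ($173), Santos→Lot C ($168); total welfare W = $770.
Santos receives Lot C at value $168, so the others get W − 168 = $602.
Without Santos: best allocation of the remaining 4 bidders over all 5 lots is Costa→Lot C ($112), Rivera→Lot E ($177), Jensen→Lot A ($149), Lindqvist→Lot D ($173), total $611.
VCG payment = (others' best without Santos) − (others' welfare with Santos) = 611 − 602 = $9.

Santos pays $9.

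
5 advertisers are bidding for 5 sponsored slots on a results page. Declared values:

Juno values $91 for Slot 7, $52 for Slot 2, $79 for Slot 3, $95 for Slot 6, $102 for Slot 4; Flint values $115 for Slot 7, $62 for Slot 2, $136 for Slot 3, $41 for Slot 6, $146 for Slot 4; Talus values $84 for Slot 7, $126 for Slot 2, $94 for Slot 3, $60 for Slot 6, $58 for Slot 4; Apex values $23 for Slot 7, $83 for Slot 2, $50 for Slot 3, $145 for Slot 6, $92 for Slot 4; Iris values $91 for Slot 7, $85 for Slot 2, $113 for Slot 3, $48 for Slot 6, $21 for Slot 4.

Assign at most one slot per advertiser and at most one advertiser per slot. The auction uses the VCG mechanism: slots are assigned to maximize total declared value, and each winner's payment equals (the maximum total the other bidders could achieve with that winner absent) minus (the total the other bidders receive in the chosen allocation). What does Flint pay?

Flint pays $11.

Efficient allocation: Juno→Slot 7 ($91), Flint→Slot 4 ($146), Talus→Slot 2 ($126), Apex→Slot 6 ($145), Iris→Slot 3 ($113); total welfare W = $621.
Flint receives Slot 4 at value $146, so the others get W − 146 = $475.
Without Flint: best allocation of the remaining 4 bidders over all 5 slots is Juno→Slot 4 ($102), Talus→Slot 2 ($126), Apex→Slot 6 ($145), Iris→Slot 3 ($113), total $486.
VCG payment = (others' best without Flint) − (others' welfare with Flint) = 486 − 475 = $11.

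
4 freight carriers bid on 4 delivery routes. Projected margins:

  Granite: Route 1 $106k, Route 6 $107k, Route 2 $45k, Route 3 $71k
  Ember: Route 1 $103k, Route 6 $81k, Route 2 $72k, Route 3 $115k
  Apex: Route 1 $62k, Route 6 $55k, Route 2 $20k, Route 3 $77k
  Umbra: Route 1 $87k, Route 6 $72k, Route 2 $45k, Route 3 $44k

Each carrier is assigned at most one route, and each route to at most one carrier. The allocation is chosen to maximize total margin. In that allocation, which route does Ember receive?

Optimal: Granite→Route 6 ($107k), Ember→Route 2 ($72k), Apex→Route 3 ($77k), Umbra→Route 1 ($87k) — total 107+72+77+87 = $343k.
Row-greedy (each carrier in turn takes its best remaining route) gives $329k, worse by 14.
Ember's own top route is Route 3 ($115k), but forcing Ember→Route 3 and reassigning the rest optimally gives only $329k — worse by 14.

Ember receives Route 2.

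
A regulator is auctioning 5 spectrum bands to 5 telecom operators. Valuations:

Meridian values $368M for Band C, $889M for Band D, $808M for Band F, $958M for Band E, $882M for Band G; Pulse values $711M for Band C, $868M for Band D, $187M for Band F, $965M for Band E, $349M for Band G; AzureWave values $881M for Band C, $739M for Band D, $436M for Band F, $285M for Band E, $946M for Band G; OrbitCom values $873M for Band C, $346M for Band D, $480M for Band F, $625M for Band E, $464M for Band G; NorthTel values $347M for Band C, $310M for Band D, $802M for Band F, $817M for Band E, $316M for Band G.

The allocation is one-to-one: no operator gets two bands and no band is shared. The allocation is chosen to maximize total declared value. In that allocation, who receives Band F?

Optimal: Meridian→Band D ($889M), Pulse→Band E ($965M), AzureWave→Band G ($946M), OrbitCom→Band C ($873M), NorthTel→Band F ($802M) — total 889+965+946+873+802 = $4475M.
Row-greedy (each operator in turn takes its best remaining band) gives $4447M, worse by 28.
NorthTel's own top band is Band E ($817M), but forcing NorthTel→Band E and reassigning the rest optimally gives only $4312M — worse by 163.

NorthTel receives Band F.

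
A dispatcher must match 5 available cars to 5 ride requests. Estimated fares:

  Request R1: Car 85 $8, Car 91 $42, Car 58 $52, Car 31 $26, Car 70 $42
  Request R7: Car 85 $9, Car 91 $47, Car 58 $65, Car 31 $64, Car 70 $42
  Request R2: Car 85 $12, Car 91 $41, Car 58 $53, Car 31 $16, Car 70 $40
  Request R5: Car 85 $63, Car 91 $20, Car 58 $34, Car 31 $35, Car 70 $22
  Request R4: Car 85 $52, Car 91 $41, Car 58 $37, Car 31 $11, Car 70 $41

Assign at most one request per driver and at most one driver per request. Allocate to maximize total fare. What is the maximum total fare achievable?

This is the linear assignment problem.
Optimal: Car 85→Request R5 ($63), Car 91→Request R1 ($42), Car 58→Request R2 ($53), Car 31→Request R7 ($64), Car 70→Request R4 ($41) — total 63+42+53+64+41 = $263.
Swapping Car 70↔Car 31 (Car 70→Request R7 $42, Car 31→Request R4 $11) loses 52.

Max total: $263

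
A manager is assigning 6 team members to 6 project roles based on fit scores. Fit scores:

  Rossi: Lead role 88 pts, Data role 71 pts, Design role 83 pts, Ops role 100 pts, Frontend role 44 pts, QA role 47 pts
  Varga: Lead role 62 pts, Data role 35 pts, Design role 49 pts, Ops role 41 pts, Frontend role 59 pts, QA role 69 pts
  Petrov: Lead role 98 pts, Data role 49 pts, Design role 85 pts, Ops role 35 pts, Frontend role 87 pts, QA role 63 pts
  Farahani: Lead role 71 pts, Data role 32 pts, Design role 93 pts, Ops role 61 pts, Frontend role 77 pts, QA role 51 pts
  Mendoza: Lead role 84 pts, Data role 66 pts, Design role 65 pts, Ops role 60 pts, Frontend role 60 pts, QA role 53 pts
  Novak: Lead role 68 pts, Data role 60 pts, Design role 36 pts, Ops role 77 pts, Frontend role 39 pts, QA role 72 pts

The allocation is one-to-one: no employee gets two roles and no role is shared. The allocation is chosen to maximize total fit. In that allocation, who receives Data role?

Novak receives Data role.

Optimal: Rossi→Ops role (100 pts), Varga→QA role (69 pts), Petrov→Frontend role (87 pts), Farahani→Design role (93 pts), Mendoza→Lead role (84 pts), Novak→Data role (60 pts) — total 100+69+87+93+84+60 = 493 pts.
Row-greedy (each employee in turn takes its best remaining role) gives 465 pts, worse by 28.
Swapping Novak↔Rossi (Novak→Ops role 77 pts, Rossi→Data role 71 pts) loses 12.
Novak's own top role is Ops role (77 pts), but forcing Novak→Ops role and reassigning the rest optimally gives only 481 pts — worse by 12.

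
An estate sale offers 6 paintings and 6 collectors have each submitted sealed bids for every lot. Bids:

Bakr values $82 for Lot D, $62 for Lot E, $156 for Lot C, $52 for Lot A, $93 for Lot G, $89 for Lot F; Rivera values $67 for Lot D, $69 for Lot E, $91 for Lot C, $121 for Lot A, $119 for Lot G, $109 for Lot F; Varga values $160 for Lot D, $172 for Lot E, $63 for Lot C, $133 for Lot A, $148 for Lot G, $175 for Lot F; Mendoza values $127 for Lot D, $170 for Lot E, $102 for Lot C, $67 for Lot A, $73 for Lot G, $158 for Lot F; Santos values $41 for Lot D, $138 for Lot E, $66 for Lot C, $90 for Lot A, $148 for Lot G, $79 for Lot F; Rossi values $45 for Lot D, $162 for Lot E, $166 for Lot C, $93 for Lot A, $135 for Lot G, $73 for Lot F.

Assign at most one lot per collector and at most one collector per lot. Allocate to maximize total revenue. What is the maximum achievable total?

Treat this as an assignment problem: match each collector to one lot.
Optimal: Bakr→Lot C ($156), Rivera→Lot A ($121), Varga→Lot D ($160), Mendoza→Lot F ($158), Santos→Lot G ($148), Rossi→Lot E ($162) — total 156+121+160+158+148+162 = $905.

Max total: $905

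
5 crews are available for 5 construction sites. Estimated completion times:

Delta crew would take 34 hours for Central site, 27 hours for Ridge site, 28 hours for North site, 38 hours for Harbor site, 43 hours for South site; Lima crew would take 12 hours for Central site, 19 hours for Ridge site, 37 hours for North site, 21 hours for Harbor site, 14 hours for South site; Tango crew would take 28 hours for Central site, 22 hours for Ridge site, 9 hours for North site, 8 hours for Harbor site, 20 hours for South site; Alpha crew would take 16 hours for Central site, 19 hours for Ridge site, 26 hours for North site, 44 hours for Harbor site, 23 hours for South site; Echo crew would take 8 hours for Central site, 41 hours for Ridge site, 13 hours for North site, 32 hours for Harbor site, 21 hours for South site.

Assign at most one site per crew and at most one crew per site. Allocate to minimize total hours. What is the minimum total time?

Optimal: Delta crew→North site (28 hours), Lima crew→South site (14 hours), Tango crew→Harbor site (8 hours), Alpha crew→Ridge site (19 hours), Echo crew→Central site (8 hours) — total 28+14+8+19+8 = 77 hours.
Row-greedy (each crew in turn takes its cheapest remaining site) gives 83 hours, worse by 6.
Next-best assignment: Delta crew→Ridge site, Lima crew→South site, Tango crew→Harbor site, Alpha crew→Central site, Echo crew→North site = 78 hours.
No other one-to-one assignment undercuts 77 hours.

Minimum total: 77 hours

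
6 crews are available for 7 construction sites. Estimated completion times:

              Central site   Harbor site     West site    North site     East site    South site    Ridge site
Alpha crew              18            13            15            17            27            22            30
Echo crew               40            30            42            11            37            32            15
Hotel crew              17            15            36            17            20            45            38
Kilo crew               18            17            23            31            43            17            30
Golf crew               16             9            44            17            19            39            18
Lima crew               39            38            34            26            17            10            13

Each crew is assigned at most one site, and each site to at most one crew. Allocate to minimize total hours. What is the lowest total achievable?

This is the linear assignment problem.
Optimal: Alpha crew→West site (15 hours), Echo crew→North site (11 hours), Hotel crew→Central site (17 hours), Kilo crew→South site (17 hours), Golf crew→Harbor site (9 hours), Lima crew→Ridge site (13 hours) — total 15+11+17+17+9+13 = 82 hours.
Column-greedy (each site in turn goes to its cheapest remaining crew) gives 125 hours, worse by 43.

Min total: 82 hours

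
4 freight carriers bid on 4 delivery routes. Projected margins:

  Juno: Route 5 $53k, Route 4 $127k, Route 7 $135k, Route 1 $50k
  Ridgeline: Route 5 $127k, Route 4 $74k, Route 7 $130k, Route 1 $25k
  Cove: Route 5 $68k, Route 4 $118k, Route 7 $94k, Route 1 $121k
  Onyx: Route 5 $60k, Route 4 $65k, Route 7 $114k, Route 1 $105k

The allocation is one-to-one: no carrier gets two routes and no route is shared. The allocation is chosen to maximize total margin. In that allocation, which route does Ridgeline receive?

Optimal: Juno→Route 4 ($127k), Ridgeline→Route 5 ($127k), Cove→Route 1 ($121k), Onyx→Route 7 ($114k) — total 127+127+121+114 = $489k.
Max-entry greedy (repeatedly take the single best remaining cell) gives $448k, worse by 41.
No other one-to-one assignment exceeds $489k.
Ridgeline's own top route is Route 7 ($130k), but forcing Ridgeline→Route 7 and reassigning the rest optimally gives only $438k — worse by 51.

Ridgeline receives Route 5.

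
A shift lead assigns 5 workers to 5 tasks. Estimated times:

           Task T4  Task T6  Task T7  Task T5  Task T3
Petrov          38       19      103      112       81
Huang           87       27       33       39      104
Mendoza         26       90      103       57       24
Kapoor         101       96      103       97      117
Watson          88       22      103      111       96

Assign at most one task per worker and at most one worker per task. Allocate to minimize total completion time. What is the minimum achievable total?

Optimal: Petrov→Task T4 (38 min), Huang→Task T7 (33 min), Mendoza→Task T3 (24 min), Kapoor→Task T5 (97 min), Watson→Task T6 (22 min) — total 38+33+24+97+22 = 214 min.
Column-greedy (each task in turn goes to its cheapest remaining worker) gives 271 min, worse by 57.
Swapping Watson↔Huang (Watson→Task T7 103 min, Huang→Task T6 27 min) adds 75.
Every other assignment is strictly worse.

Minimum total: 214 min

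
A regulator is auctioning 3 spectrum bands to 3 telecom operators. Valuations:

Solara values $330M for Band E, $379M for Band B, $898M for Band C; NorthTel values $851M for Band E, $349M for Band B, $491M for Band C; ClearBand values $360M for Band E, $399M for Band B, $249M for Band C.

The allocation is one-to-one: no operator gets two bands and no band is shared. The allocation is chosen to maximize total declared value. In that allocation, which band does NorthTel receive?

Optimal: Solara→Band C ($898M), NorthTel→Band E ($851M), ClearBand→Band B ($399M) — total 898+851+399 = $2148M.
Next-best assignment: Solara→Band C, NorthTel→Band B, ClearBand→Band E = $1607M.
Checked against all permutations: $2148M is optimal.

NorthTel receives Band E.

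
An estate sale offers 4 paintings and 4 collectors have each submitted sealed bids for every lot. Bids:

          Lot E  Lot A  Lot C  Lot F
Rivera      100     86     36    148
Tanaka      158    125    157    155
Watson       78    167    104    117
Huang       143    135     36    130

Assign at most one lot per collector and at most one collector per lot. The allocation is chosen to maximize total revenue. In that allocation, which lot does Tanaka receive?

Tanaka receives Lot C.

This is the linear assignment problem.
Optimal: Rivera→Lot F ($148), Tanaka→Lot C ($157), Watson→Lot A ($167), Huang→Lot E ($143) — total 148+157+167+143 = $615.
Row-greedy (each collector in turn takes its best remaining lot) gives $509, worse by 106.
Next-best assignment: Rivera→Lot E, Tanaka→Lot C, Watson→Lot A, Huang→Lot F = $554.
Swapping Watson↔Rivera (Watson→Lot F $117, Rivera→Lot A $86) loses 112.
Every other assignment is strictly worse.
Tanaka's own top lot is Lot E ($158), but forcing Tanaka→Lot E and reassigning the rest optimally gives only $545 — worse by 70.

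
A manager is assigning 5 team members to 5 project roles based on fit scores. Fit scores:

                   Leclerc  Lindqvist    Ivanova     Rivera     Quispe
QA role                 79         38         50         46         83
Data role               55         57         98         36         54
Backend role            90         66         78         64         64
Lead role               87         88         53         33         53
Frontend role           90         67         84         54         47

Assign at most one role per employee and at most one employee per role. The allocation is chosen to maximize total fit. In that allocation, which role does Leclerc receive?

Optimal: Leclerc→Frontend role (90 pts), Lindqvist→Lead role (88 pts), Ivanova→Data role (98 pts), Rivera→Backend role (64 pts), Quispe→QA role (83 pts) — total 90+88+98+64+83 = 423 pts.
Next-best assignment: Leclerc→Backend role, Lindqvist→Lead role, Ivanova→Data role, Rivera→Frontend role, Quispe→QA role = 413 pts.
Swapping Quispe↔Rivera (Quispe→Backend role 64 pts, Rivera→QA role 46 pts) loses 37.
Every other assignment is strictly worse.
Leclerc's own top role is Backend role (90 pts), but forcing Leclerc→Backend role and reassigning the rest optimally gives only 413 pts — worse by 10.

Leclerc receives Frontend role.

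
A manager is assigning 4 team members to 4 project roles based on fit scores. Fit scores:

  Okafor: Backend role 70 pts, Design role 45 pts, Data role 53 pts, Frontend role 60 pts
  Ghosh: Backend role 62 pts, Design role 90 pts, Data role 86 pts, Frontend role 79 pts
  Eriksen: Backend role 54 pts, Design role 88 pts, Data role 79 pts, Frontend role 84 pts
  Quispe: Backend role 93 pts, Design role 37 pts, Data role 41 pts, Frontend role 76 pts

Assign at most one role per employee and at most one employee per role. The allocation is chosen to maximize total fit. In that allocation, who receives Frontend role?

Okafor receives Frontend role.

Optimal: Okafor→Frontend role (60 pts), Ghosh→Data role (86 pts), Eriksen→Design role (88 pts), Quispe→Backend role (93 pts) — total 60+86+88+93 = 327 pts.
Column-greedy (each role in turn goes to its best remaining employee) gives 322 pts, worse by 5.
Next-best assignment: Okafor→Frontend role, Ghosh→Design role, Eriksen→Data role, Quispe→Backend role = 322 pts.
Okafor's own top role is Backend role (70 pts), but forcing Okafor→Backend role and reassigning the rest optimally gives only 320 pts — worse by 7.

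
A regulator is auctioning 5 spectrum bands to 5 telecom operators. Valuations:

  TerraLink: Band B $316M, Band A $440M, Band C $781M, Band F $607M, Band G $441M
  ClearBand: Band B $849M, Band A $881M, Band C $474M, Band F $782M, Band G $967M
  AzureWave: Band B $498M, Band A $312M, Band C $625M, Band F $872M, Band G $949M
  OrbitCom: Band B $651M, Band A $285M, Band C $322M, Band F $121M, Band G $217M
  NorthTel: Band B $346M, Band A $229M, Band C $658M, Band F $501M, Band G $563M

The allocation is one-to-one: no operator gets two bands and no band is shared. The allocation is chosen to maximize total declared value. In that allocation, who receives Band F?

NorthTel receives Band F.

Optimal: TerraLink→Band C ($781M), ClearBand→Band A ($881M), AzureWave→Band G ($949M), OrbitCom→Band B ($651M), NorthTel→Band F ($501M) — total 781+881+949+651+501 = $3763M.
NorthTel's own top band is Band C ($658M), but forcing NorthTel→Band C and reassigning the rest optimally gives only $3746M — worse by 17.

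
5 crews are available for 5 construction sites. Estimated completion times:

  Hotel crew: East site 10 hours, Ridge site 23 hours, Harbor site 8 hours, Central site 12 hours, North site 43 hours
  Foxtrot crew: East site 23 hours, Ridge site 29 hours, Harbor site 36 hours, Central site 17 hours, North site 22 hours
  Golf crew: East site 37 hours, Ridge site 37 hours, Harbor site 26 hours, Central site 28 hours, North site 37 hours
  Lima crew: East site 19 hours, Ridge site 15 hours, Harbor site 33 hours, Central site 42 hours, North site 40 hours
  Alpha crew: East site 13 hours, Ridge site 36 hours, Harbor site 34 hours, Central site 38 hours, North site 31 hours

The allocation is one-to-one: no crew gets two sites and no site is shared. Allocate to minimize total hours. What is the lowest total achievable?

Optimal: Hotel crew→Harbor site (8 hours), Foxtrot crew→North site (22 hours), Golf crew→Central site (28 hours), Lima crew→Ridge site (15 hours), Alpha crew→East site (13 hours) — total 8+22+28+15+13 = 86 hours.
Column-greedy (each site in turn goes to its cheapest remaining crew) gives 99 hours, worse by 13.
Next-best assignment: Hotel crew→Central site, Foxtrot crew→North site, Golf crew→Harbor site, Lima crew→Ridge site, Alpha crew→East site = 88 hours.
No other one-to-one assignment undercuts 86 hours.

Min total: 86 hours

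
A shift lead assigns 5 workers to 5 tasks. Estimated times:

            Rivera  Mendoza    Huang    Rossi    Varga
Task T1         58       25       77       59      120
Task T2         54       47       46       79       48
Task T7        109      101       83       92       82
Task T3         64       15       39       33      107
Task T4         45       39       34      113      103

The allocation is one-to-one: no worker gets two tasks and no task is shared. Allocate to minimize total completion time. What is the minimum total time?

Optimal: Rivera→Task T2 (54 min), Mendoza→Task T1 (25 min), Huang→Task T4 (34 min), Rossi→Task T3 (33 min), Varga→Task T7 (82 min) — total 54+25+34+33+82 = 228 min.
Column-greedy (each task in turn goes to its cheapest remaining worker) gives 231 min, worse by 3.
Next-best assignment: Rivera→Task T4, Mendoza→Task T1, Huang→Task T2, Rossi→Task T3, Varga→Task T7 = 231 min.

Minimum total: 228 min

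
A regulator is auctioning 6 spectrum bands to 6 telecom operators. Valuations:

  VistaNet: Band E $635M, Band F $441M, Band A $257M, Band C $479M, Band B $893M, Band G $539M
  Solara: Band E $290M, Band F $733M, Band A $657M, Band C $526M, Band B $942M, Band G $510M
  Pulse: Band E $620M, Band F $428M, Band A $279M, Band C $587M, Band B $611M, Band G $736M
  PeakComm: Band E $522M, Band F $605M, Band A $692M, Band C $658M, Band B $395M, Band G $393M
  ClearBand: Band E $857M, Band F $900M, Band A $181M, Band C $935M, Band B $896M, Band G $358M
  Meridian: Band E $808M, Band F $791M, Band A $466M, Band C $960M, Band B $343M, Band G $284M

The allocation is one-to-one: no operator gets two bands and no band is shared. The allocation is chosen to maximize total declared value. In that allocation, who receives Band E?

ClearBand receives Band E.

This is the linear assignment problem.
Optimal: VistaNet→Band B ($893M), Solara→Band F ($733M), Pulse→Band G ($736M), PeakComm→Band A ($692M), ClearBand→Band E ($857M), Meridian→Band C ($960M) — total 893+733+736+692+857+960 = $4871M.
Column-greedy (each band in turn goes to its best remaining operator) gives $4408M, worse by 463.
ClearBand's own top band is Band C ($935M), but forcing ClearBand→Band C and reassigning the rest optimally gives only $4797M — worse by 74.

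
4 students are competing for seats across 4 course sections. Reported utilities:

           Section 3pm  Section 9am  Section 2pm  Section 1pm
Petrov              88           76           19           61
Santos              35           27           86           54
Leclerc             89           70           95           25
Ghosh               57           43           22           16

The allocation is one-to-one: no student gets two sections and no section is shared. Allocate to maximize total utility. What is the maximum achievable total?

This is a one-to-one assignment (maximum-weight bipartite matching).
Optimal: Petrov→Section 9am (76 points), Santos→Section 1pm (54 points), Leclerc→Section 2pm (95 points), Ghosh→Section 3pm (57 points) — total 76+54+95+57 = 282 points.
Column-greedy (each section in turn goes to its best remaining student) gives 267 points, worse by 15.
Next-best assignment: Petrov→Section 3pm, Santos→Section 1pm, Leclerc→Section 2pm, Ghosh→Section 9am = 280 points.

Maximum total: 282 points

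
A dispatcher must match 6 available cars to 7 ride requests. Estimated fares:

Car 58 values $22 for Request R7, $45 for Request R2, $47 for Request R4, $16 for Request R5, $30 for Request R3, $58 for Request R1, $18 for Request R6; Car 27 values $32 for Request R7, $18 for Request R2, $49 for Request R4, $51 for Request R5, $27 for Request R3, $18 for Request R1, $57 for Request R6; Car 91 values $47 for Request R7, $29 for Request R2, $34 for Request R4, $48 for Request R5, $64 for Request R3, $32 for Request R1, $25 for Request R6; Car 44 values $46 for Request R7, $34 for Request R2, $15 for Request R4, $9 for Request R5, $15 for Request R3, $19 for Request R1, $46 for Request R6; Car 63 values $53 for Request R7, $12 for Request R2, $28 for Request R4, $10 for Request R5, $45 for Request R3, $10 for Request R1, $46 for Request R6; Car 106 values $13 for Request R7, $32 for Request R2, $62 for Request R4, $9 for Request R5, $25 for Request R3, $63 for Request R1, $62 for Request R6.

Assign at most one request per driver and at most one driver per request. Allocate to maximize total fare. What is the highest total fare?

Max total: $334

Optimal: Car 58→Request R1 ($58), Car 27→Request R5 ($51), Car 91→Request R3 ($64), Car 44→Request R6 ($46), Car 63→Request R7 ($53), Car 106→Request R4 ($62) — total 58+51+64+46+53+62 = $334.
Max-entry greedy (repeatedly take the single best remaining cell) gives $318, worse by 16.
Next-best assignment: Car 58→Request R1, Car 27→Request R6, Car 91→Request R3, Car 44→Request R2, Car 63→Request R7, Car 106→Request R4 = $328.
Swapping Car 27↔Car 44 (Car 27→Request R6 $57, Car 44→Request R5 $9) loses 31.
No other one-to-one assignment exceeds $334.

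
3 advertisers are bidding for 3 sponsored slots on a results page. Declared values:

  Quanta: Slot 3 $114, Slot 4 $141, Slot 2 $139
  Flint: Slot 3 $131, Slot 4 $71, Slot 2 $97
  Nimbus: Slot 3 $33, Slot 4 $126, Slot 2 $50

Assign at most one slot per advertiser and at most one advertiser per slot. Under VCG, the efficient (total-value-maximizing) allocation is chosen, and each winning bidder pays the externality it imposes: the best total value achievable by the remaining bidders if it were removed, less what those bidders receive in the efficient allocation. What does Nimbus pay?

Efficient allocation: Quanta→Slot 2 ($139), Flint→Slot 3 ($131), Nimbus→Slot 4 ($126); total welfare W = $396.
Nimbus receives Slot 4 at value $126, so the others get W − 126 = $270.
Without Nimbus: best allocation of the remaining 2 bidders over all 3 slots is Quanta→Slot 4 ($141), Flint→Slot 3 ($131), total $272.
VCG payment = (others' best without Nimbus) − (others' welfare with Nimbus) = 272 − 270 = $2.

Nimbus pays $2.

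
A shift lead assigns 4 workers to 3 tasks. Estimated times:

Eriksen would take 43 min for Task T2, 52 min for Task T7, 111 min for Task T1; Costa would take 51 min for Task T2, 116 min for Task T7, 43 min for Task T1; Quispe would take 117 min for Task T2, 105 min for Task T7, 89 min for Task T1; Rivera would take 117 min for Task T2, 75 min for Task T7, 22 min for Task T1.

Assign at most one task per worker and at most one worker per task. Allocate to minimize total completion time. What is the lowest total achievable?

Optimal: Costa→Task T2 (51 min), Eriksen→Task T7 (52 min), Rivera→Task T1 (22 min) — total 51+52+22 = 125 min.
Min-entry greedy (repeatedly take the single cheapest remaining cell) gives 170 min, worse by 45.
Swapping Costa↔Rivera (Costa→Task T1 43 min, Rivera→Task T2 117 min) adds 87.

Min total: 125 min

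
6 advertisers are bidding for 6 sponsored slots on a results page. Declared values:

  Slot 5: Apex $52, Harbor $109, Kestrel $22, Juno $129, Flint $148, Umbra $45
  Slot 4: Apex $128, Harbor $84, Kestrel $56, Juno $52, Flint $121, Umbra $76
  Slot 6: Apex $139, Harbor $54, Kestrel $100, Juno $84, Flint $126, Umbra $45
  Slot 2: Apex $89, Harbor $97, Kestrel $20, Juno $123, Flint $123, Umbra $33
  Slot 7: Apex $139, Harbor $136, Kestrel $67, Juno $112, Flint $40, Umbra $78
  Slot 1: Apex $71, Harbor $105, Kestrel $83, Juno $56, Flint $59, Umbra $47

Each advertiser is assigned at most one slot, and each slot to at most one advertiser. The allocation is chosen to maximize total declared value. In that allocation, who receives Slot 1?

Optimal: Apex→Slot 6 ($139), Harbor→Slot 7 ($136), Kestrel→Slot 1 ($83), Juno→Slot 2 ($123), Flint→Slot 5 ($148), Umbra→Slot 4 ($76) — total 139+136+83+123+148+76 = $705.
Column-greedy (each slot in turn goes to its best remaining advertiser) gives $682, worse by 23.
Swapping Flint↔Juno (Flint→Slot 2 $123, Juno→Slot 5 $129) loses 19.
No other one-to-one assignment exceeds $705.
Kestrel's own top slot is Slot 6 ($100), but forcing Kestrel→Slot 6 and reassigning the rest optimally gives only $691 — worse by 14.

Kestrel receives Slot 1.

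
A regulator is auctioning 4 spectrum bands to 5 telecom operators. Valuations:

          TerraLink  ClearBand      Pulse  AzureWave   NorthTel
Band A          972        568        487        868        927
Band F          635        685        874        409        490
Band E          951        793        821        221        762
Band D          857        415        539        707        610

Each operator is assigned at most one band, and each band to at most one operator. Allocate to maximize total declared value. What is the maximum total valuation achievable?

Optimal: NorthTel→Band A ($927M), Pulse→Band F ($874M), TerraLink→Band E ($951M), AzureWave→Band D ($707M) — total 927+874+951+707 = $3459M.
Row-greedy (each operator in turn takes its best remaining band) gives $3346M, worse by 113.
Checked against all permutations: $3459M is optimal.

Maximum total: $3459M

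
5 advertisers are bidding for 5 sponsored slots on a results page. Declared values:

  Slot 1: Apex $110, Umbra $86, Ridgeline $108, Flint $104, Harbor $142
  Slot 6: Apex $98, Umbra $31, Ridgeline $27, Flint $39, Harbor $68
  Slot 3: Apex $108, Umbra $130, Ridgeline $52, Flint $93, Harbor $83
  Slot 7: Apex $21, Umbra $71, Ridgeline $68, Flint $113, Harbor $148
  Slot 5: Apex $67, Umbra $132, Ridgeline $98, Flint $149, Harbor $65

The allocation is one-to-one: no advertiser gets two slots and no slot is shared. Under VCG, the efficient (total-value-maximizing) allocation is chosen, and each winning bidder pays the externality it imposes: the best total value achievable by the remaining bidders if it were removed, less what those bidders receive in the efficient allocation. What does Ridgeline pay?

Ridgeline pays $12.

Efficient allocation: Apex→Slot 6 ($98), Umbra→Slot 3 ($130), Ridgeline→Slot 1 ($108), Flint→Slot 5 ($149), Harbor→Slot 7 ($148); total welfare W = $633.
Ridgeline receives Slot 1 at value $108, so the others get W − 108 = $525.
Without Ridgeline: best allocation of the remaining 4 bidders over all 5 slots is Apex→Slot 1 ($110), Umbra→Slot 3 ($130), Flint→Slot 5 ($149), Harbor→Slot 7 ($148), total $537.
VCG payment = (others' best without Ridgeline) − (others' welfare with Ridgeline) = 537 − 525 = $12.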